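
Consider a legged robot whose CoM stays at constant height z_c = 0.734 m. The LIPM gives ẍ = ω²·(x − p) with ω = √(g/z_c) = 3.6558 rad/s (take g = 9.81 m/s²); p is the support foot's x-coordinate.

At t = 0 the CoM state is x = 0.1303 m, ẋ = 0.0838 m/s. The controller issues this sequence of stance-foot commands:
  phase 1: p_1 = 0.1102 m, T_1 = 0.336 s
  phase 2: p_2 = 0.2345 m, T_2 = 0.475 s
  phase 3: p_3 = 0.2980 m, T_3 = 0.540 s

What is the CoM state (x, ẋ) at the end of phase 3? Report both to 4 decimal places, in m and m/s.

phase 1: p=0.1102, T=0.336, ωT=1.228349, cosh=1.854180, sinh=1.561405; start (x,ẋ)=(0.130300, 0.083800) → end (x,ẋ)=(0.183260, 0.270115)
phase 2: p=0.2345, T=0.475, ωT=1.736505, cosh=2.926800, sinh=2.750666; start (x,ẋ)=(0.183260, 0.270115) → end (x,ẋ)=(0.287769, 0.275312)
phase 3: p=0.2980, T=0.540, ωT=1.974132, cosh=3.669624, sinh=3.530743; start (x,ẋ)=(0.287769, 0.275312) → end (x,ẋ)=(0.526350, 0.878232)

x = 0.5264, ẋ = 0.8782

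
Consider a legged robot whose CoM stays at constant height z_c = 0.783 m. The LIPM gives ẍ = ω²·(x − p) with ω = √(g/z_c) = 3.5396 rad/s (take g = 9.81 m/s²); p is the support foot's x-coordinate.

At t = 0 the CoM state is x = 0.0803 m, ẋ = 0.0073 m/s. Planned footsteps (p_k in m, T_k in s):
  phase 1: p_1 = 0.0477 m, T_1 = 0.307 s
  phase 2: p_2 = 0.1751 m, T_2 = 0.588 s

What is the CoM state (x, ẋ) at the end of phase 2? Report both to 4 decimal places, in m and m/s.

phase 1: p=0.0477, T=0.307, ωT=1.086657, cosh=1.650845, sinh=1.313503; start (x,ẋ)=(0.080300, 0.007300) → end (x,ẋ)=(0.104226, 0.163618)
phase 2: p=0.1751, T=0.588, ωT=2.081285, cosh=4.069765, sinh=3.944995; start (x,ẋ)=(0.104226, 0.163618) → end (x,ẋ)=(0.069018, -0.323772)

x = 0.0690, ẋ = -0.3238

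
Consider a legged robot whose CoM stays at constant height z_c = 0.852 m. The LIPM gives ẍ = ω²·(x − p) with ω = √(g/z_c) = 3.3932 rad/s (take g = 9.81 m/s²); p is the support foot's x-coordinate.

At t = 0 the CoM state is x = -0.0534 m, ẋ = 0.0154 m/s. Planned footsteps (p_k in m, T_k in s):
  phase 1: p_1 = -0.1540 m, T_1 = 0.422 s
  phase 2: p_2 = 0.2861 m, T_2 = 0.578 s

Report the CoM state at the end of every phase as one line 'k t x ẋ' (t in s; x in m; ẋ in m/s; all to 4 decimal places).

1 0.4220 0.0776 0.7079
2 1.0000 0.2571 0.1007

phase 1: p=-0.1540, T=0.422, ωT=1.431930, cosh=2.212810, sinh=1.973963; start (x,ẋ)=(-0.053400, 0.015400) → end (x,ẋ)=(0.077568, 0.707901)
phase 2: p=0.2861, T=0.578, ωT=1.961270, cosh=3.624513, sinh=3.483833; start (x,ẋ)=(0.077568, 0.707901) → end (x,ẋ)=(0.257081, 0.100664)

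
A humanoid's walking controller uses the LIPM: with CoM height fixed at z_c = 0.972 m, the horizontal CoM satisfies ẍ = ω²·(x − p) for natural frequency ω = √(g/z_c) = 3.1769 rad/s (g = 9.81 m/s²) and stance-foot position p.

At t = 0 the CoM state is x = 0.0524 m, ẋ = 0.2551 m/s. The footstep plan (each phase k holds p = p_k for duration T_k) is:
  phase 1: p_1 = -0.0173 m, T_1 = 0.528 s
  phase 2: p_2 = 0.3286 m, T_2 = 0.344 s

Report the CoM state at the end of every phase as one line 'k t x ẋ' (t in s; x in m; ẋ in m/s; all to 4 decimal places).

phase 1: p=-0.0173, T=0.528, ωT=1.677403, cosh=2.769250, sinh=2.582391; start (x,ẋ)=(0.052400, 0.255100) → end (x,ẋ)=(0.383079, 1.278254)
phase 2: p=0.3286, T=0.344, ωT=1.092854, cosh=1.659016, sinh=1.323758; start (x,ẋ)=(0.383079, 1.278254) → end (x,ẋ)=(0.951607, 2.349751)

1 0.5280 0.3831 1.2783
2 0.8720 0.9516 2.3498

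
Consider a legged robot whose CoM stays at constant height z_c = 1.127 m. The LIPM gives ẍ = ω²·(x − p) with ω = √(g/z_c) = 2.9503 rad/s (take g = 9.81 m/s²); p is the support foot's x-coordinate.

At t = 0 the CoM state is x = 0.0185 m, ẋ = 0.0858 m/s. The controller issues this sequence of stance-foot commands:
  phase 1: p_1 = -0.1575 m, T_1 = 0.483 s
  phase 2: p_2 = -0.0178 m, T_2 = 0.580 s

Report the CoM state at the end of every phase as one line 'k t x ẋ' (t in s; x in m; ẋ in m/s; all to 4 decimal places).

phase 1: p=-0.1575, T=0.483, ωT=1.424995, cosh=2.199173, sinh=1.958663; start (x,ẋ)=(0.018500, 0.085800) → end (x,ẋ)=(0.286516, 1.205731)
phase 2: p=-0.0178, T=0.580, ωT=1.711174, cosh=2.858055, sinh=2.677401; start (x,ẋ)=(0.286516, 1.205731) → end (x,ẋ)=(1.946154, 5.849877)

1 0.4830 0.2865 1.2057
2 1.0630 1.9462 5.8499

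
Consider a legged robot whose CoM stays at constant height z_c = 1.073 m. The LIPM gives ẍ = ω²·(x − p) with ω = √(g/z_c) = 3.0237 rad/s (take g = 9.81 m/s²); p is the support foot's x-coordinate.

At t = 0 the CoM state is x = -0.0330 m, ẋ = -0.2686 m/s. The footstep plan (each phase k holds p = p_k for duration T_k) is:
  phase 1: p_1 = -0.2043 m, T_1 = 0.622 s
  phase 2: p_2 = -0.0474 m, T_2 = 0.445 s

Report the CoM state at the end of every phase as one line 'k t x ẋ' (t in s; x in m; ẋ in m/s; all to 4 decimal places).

phase 1: p=-0.2043, T=0.622, ωT=1.880741, cosh=3.355421, sinh=3.202944; start (x,ẋ)=(-0.033000, -0.268600) → end (x,ẋ)=(0.085961, 0.757730)
phase 2: p=-0.0474, T=0.445, ωT=1.345546, cosh=2.050341, sinh=1.789944; start (x,ẋ)=(0.085961, 0.757730) → end (x,ẋ)=(0.674590, 2.275389)

1 0.6220 0.0860 0.7577
2 1.0670 0.6746 2.2754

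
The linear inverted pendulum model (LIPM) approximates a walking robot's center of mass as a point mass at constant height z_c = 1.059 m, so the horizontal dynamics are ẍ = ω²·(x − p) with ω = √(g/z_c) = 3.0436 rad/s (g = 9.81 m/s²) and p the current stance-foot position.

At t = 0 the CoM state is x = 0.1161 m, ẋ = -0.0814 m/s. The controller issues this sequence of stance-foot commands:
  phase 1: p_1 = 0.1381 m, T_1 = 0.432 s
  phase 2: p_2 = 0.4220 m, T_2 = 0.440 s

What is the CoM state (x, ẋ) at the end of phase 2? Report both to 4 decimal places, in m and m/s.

phase 1: p=0.1381, T=0.432, ωT=1.314835, cosh=1.996328, sinh=1.727809; start (x,ẋ)=(0.116100, -0.081400) → end (x,ẋ)=(0.047971, -0.278194)
phase 2: p=0.4220, T=0.440, ωT=1.339184, cosh=2.038994, sinh=1.776935; start (x,ẋ)=(0.047971, -0.278194) → end (x,ẋ)=(-0.503060, -2.590088)

x = -0.5031, ẋ = -2.5901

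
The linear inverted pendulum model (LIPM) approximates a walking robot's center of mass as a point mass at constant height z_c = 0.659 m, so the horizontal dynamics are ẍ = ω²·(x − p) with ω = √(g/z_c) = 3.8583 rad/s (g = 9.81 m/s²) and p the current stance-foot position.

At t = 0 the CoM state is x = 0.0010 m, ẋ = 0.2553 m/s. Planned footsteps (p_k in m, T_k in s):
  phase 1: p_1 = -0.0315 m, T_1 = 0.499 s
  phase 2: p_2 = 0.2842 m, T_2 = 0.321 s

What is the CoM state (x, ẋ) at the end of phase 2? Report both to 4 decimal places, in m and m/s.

phase 1: p=-0.0315, T=0.499, ωT=1.925292, cosh=3.501491, sinh=3.355658; start (x,ẋ)=(0.001000, 0.255300) → end (x,ẋ)=(0.304339, 1.314712)
phase 2: p=0.2842, T=0.321, ωT=1.238514, cosh=1.870149, sinh=1.580334; start (x,ẋ)=(0.304339, 1.314712) → end (x,ẋ)=(0.860361, 2.581504)

x = 0.8604, ẋ = 2.5815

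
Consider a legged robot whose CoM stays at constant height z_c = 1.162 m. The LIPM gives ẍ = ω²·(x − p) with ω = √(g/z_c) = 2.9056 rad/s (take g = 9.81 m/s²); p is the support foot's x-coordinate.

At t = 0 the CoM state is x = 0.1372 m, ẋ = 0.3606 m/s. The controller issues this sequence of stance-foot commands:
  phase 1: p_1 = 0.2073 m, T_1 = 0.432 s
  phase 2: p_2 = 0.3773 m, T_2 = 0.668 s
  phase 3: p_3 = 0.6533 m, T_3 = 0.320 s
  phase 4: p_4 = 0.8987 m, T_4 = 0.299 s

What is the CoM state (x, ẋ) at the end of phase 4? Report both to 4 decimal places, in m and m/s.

phase 1: p=0.2073, T=0.432, ωT=1.255219, cosh=1.896810, sinh=1.611797; start (x,ẋ)=(0.137200, 0.360600) → end (x,ẋ)=(0.274366, 0.355695)
phase 2: p=0.3773, T=0.668, ωT=1.940941, cosh=3.554435, sinh=3.410866; start (x,ẋ)=(0.274366, 0.355695) → end (x,ẋ)=(0.428976, 0.244155)
phase 3: p=0.6533, T=0.320, ωT=0.929792, cosh=1.464309, sinh=1.069673; start (x,ẋ)=(0.428976, 0.244155) → end (x,ẋ)=(0.414703, -0.339692)
phase 4: p=0.8987, T=0.299, ωT=0.868774, cosh=1.401726, sinh=0.982261; start (x,ẋ)=(0.414703, -0.339692) → end (x,ẋ)=(0.105434, -1.857509)

x = 0.1054, ẋ = -1.8575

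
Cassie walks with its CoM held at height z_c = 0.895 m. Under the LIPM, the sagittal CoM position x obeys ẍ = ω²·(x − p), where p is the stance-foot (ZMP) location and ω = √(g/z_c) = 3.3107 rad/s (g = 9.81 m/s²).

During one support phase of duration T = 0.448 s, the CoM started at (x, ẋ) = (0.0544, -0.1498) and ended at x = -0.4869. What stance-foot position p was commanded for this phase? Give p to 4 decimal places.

p = 0.3936

ωT = 3.3107·0.448 = 1.483194; cosh(ωT) = 2.316955, sinh(ωT) = 2.090043
x(T) = p + (x₀−p)·cosh(ωT) + (ẋ₀/ω)·sinh(ωT) ⇒ p·(1 − cosh) = x(T) − x₀·cosh − (ẋ₀/ω)·sinh
numerator   = -0.4869 − (0.0544)·2.316955 − (-0.1498/3.3107)·2.090043 = -0.518374
denominator = 1 − 2.316955 = -1.316955
p = -0.518374 / -1.316955 = 0.3936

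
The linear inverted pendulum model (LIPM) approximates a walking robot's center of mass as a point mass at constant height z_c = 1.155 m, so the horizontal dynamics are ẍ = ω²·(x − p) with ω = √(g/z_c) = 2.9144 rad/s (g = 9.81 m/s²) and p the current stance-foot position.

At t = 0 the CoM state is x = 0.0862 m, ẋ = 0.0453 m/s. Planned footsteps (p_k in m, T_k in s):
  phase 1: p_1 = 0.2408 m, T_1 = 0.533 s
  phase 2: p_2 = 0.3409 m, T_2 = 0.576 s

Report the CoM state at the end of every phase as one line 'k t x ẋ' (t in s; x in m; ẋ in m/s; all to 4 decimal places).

phase 1: p=0.2408, T=0.533, ωT=1.553375, cosh=2.469466, sinh=2.257933; start (x,ẋ)=(0.086200, 0.045300) → end (x,ẋ)=(-0.105883, -0.905482)
phase 2: p=0.3409, T=0.576, ωT=1.678694, cosh=2.772586, sinh=2.585969; start (x,ẋ)=(-0.105883, -0.905482) → end (x,ẋ)=(-1.701286, -5.877729)

1 0.5330 -0.1059 -0.9055
2 1.1090 -1.7013 -5.8777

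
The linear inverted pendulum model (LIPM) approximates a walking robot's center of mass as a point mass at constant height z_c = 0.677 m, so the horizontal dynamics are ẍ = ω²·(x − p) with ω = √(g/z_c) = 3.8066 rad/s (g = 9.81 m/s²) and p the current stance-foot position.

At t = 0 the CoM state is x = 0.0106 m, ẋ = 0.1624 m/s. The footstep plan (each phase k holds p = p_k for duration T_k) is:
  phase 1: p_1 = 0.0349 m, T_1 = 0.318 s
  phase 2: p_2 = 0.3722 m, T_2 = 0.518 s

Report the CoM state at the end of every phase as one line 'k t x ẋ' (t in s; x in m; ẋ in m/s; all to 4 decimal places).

1 0.3180 0.0557 0.1552
2 0.8360 -0.6429 -3.6748

phase 1: p=0.0349, T=0.318, ωT=1.210499, cosh=1.826603, sinh=1.528555; start (x,ẋ)=(0.010600, 0.162400) → end (x,ẋ)=(0.055726, 0.155248)
phase 2: p=0.3722, T=0.518, ωT=1.971819, cosh=3.661467, sinh=3.522263; start (x,ẋ)=(0.055726, 0.155248) → end (x,ẋ)=(-0.642907, -3.674800)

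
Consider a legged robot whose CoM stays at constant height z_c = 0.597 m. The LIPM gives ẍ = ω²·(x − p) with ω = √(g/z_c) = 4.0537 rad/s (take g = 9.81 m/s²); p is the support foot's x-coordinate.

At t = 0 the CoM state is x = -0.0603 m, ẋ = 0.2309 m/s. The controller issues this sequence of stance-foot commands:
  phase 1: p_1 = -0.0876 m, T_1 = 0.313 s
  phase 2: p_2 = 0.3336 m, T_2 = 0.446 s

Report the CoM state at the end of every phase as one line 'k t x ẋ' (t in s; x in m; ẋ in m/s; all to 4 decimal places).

1 0.3130 0.0581 0.6243
2 0.7590 -0.0721 -1.3592

phase 1: p=-0.0876, T=0.313, ωT=1.268808, cosh=1.918889, sinh=1.637722; start (x,ẋ)=(-0.060300, 0.230900) → end (x,ẋ)=(0.058071, 0.624312)
phase 2: p=0.3336, T=0.446, ωT=1.807950, cosh=3.130963, sinh=2.966973; start (x,ẋ)=(0.058071, 0.624312) → end (x,ẋ)=(-0.072127, -1.359153)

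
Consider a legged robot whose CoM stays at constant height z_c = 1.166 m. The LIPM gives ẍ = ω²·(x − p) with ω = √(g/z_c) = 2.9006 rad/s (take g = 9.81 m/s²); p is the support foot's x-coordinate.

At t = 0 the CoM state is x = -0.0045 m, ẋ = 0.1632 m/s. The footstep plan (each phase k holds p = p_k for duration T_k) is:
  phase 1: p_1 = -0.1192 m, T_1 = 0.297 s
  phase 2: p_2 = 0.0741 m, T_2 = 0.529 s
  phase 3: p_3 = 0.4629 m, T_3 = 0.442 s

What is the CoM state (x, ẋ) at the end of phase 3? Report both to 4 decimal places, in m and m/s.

phase 1: p=-0.1192, T=0.297, ωT=0.861478, cosh=1.394597, sinh=0.972060; start (x,ẋ)=(-0.004500, 0.163200) → end (x,ẋ)=(0.095452, 0.551001)
phase 2: p=0.0741, T=0.529, ωT=1.534417, cosh=2.427102, sinh=2.211521; start (x,ẋ)=(0.095452, 0.551001) → end (x,ẋ)=(0.546028, 1.474307)
phase 3: p=0.4629, T=0.442, ωT=1.282065, cosh=1.940769, sinh=1.663306; start (x,ẋ)=(0.546028, 1.474307) → end (x,ẋ)=(1.469650, 3.262345)

x = 1.4697, ẋ = 3.2623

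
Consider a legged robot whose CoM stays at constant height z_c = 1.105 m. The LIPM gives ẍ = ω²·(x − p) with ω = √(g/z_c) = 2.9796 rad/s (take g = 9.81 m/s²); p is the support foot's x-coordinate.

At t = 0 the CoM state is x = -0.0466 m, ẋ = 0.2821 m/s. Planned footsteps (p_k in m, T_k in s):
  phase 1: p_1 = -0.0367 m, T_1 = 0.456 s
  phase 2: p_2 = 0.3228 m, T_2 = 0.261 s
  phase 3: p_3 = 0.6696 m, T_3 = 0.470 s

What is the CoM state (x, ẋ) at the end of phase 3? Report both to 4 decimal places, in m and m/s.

x = -0.2293, ẋ = -2.2931

phase 1: p=-0.0367, T=0.456, ωT=1.358698, cosh=2.074059, sinh=1.817063; start (x,ẋ)=(-0.046600, 0.282100) → end (x,ẋ)=(0.114801, 0.531492)
phase 2: p=0.3228, T=0.261, ωT=0.777676, cosh=1.317940, sinh=0.858467; start (x,ẋ)=(0.114801, 0.531492) → end (x,ẋ)=(0.201801, 0.168437)
phase 3: p=0.6696, T=0.470, ωT=1.400412, cosh=2.151683, sinh=1.905188; start (x,ẋ)=(0.201801, 0.168437) → end (x,ẋ)=(-0.229255, -2.293131)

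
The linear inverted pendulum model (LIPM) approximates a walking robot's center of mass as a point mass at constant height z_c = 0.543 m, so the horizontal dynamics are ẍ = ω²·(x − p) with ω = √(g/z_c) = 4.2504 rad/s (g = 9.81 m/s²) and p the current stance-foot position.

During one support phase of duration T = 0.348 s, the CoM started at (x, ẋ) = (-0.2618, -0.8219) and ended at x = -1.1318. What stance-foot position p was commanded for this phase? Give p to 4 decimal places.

p = 0.0956

ωT = 4.2504·0.348 = 1.479139; cosh(ωT) = 2.308500, sinh(ωT) = 2.080666
x(T) = p + (x₀−p)·cosh(ωT) + (ẋ₀/ω)·sinh(ωT) ⇒ p·(1 − cosh) = x(T) − x₀·cosh − (ẋ₀/ω)·sinh
numerator   = -1.1318 − (-0.2618)·2.308500 − (-0.8219/4.2504)·2.080666 = -0.125096
denominator = 1 − 2.308500 = -1.308500
p = -0.125096 / -1.308500 = 0.0956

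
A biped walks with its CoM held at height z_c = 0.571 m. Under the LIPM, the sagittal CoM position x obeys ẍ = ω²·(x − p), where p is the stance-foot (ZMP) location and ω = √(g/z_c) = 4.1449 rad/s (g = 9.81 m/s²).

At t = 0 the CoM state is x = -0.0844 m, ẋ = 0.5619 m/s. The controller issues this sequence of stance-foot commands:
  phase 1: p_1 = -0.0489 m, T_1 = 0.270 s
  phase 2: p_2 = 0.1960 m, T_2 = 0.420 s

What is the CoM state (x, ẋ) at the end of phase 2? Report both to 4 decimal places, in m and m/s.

x = 0.3450, ẋ = 0.8363

phase 1: p=-0.0489, T=0.270, ωT=1.119123, cosh=1.694367, sinh=1.367801; start (x,ẋ)=(-0.084400, 0.561900) → end (x,ẋ)=(0.076375, 0.750801)
phase 2: p=0.1960, T=0.420, ωT=1.740858, cosh=2.938802, sinh=2.763432; start (x,ẋ)=(0.076375, 0.750801) → end (x,ẋ)=(0.345009, 0.836250)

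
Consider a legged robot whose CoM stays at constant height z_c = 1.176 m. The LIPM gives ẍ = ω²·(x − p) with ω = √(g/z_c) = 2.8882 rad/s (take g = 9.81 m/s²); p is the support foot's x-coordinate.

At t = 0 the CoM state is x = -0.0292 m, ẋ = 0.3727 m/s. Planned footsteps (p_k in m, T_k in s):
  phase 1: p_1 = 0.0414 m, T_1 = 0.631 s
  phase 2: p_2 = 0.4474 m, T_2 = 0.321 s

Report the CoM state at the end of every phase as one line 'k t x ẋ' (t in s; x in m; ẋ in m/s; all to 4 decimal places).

1 0.6310 0.2061 0.5688
2 0.9520 0.3046 0.0883

phase 1: p=0.0414, T=0.631, ωT=1.822454, cosh=3.174326, sinh=3.012698; start (x,ẋ)=(-0.029200, 0.372700) → end (x,ẋ)=(0.206058, 0.568762)
phase 2: p=0.4474, T=0.321, ωT=0.927112, cosh=1.461448, sinh=1.065753; start (x,ẋ)=(0.206058, 0.568762) → end (x,ẋ)=(0.304566, 0.088339)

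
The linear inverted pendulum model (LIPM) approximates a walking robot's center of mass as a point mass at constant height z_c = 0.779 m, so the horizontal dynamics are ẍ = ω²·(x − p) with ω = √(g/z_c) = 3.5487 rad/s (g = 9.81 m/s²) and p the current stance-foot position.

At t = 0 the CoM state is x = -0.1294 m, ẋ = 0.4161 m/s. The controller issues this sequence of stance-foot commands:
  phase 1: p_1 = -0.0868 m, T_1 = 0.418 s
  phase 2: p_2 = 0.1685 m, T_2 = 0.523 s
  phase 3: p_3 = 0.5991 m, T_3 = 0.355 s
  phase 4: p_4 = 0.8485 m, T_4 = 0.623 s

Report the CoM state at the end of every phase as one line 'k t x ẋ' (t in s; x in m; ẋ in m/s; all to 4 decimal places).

phase 1: p=-0.0868, T=0.418, ωT=1.483357, cosh=2.317295, sinh=2.090420; start (x,ẋ)=(-0.129400, 0.416100) → end (x,ẋ)=(0.059594, 0.648208)
phase 2: p=0.1685, T=0.523, ωT=1.855970, cosh=3.277102, sinh=3.120800; start (x,ẋ)=(0.059594, 0.648208) → end (x,ẋ)=(0.381651, 0.918131)
phase 3: p=0.5991, T=0.355, ωT=1.259788, cosh=1.904195, sinh=1.620481; start (x,ẋ)=(0.381651, 0.918131) → end (x,ẋ)=(0.604291, 0.497838)
phase 4: p=0.8485, T=0.623, ωT=2.210840, cosh=4.616493, sinh=4.506885; start (x,ẋ)=(0.604291, 0.497838) → end (x,ẋ)=(0.353369, -1.607515)

1 0.4180 0.0596 0.6482
2 0.9410 0.3817 0.9181
3 1.2960 0.6043 0.4978
4 1.9190 0.3534 -1.6075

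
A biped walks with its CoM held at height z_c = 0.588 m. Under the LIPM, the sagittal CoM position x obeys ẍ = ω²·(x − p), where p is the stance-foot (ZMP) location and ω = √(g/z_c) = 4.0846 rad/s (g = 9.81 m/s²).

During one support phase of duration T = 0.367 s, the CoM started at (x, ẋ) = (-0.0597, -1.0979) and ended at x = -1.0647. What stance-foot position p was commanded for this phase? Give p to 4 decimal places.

ωT = 4.0846·0.367 = 1.499048; cosh(ωT) = 2.350384, sinh(ωT) = 2.127041
x(T) = p + (x₀−p)·cosh(ωT) + (ẋ₀/ω)·sinh(ωT) ⇒ p·(1 − cosh) = x(T) − x₀·cosh − (ẋ₀/ω)·sinh
numerator   = -1.0647 − (-0.0597)·2.350384 − (-1.0979/4.0846)·2.127041 = -0.352654
denominator = 1 − 2.350384 = -1.350384
p = -0.352654 / -1.350384 = 0.2612

p = 0.2612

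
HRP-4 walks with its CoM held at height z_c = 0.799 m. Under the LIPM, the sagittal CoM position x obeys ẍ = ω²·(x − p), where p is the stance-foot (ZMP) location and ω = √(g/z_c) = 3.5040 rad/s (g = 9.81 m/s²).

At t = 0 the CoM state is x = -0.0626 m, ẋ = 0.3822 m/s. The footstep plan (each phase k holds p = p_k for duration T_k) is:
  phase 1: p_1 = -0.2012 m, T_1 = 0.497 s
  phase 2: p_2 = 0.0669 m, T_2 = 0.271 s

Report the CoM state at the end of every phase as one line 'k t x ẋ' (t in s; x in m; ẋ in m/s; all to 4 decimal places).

1 0.4970 0.5080 2.4668
2 0.7680 1.4959 5.3635

phase 1: p=-0.2012, T=0.497, ωT=1.741488, cosh=2.940543, sinh=2.765284; start (x,ẋ)=(-0.062600, 0.382200) → end (x,ẋ)=(0.507984, 2.466848)
phase 2: p=0.0669, T=0.271, ωT=0.949584, cosh=1.485768, sinh=1.098866; start (x,ẋ)=(0.507984, 2.466848) → end (x,ẋ)=(1.495860, 5.363524)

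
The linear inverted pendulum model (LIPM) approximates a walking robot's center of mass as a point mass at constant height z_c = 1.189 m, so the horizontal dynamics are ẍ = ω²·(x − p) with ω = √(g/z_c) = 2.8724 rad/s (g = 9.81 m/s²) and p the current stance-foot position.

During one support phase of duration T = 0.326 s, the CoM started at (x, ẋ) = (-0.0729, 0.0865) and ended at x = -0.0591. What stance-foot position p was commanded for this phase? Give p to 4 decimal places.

ωT = 2.8724·0.326 = 0.936402; cosh(ωT) = 1.471412, sinh(ωT) = 1.079376
x(T) = p + (x₀−p)·cosh(ωT) + (ẋ₀/ω)·sinh(ωT) ⇒ p·(1 − cosh) = x(T) − x₀·cosh − (ẋ₀/ω)·sinh
numerator   = -0.0591 − (-0.0729)·1.471412 − (0.0865/2.8724)·1.079376 = 0.015661
denominator = 1 − 1.471412 = -0.471412
p = 0.015661 / -0.471412 = -0.0332

p = -0.0332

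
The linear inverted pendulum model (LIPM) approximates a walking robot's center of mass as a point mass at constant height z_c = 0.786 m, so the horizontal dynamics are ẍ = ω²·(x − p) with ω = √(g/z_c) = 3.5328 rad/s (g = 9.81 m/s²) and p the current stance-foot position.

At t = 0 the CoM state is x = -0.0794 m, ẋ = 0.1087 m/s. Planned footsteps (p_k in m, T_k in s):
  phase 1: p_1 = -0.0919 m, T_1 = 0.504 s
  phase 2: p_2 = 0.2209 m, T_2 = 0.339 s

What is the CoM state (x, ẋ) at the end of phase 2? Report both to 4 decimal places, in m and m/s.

x = 0.0803, ẋ = -0.1597

phase 1: p=-0.0919, T=0.504, ωT=1.780531, cosh=3.050778, sinh=2.882229; start (x,ẋ)=(-0.079400, 0.108700) → end (x,ẋ)=(0.034917, 0.458899)
phase 2: p=0.2209, T=0.339, ωT=1.197619, cosh=1.807067, sinh=1.505155; start (x,ẋ)=(0.034917, 0.458899) → end (x,ẋ)=(0.080332, -0.159685)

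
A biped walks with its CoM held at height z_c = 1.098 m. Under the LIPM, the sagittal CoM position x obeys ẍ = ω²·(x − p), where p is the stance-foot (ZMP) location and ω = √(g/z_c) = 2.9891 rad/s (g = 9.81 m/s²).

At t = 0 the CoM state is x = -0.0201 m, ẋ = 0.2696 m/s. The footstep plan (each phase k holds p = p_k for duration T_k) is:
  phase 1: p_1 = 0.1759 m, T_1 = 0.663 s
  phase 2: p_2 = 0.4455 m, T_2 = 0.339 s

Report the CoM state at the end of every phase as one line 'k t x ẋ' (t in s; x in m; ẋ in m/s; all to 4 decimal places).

phase 1: p=0.1759, T=0.663, ωT=1.981773, cosh=3.696711, sinh=3.558887; start (x,ẋ)=(-0.020100, 0.269600) → end (x,ẋ)=(-0.227664, -1.088389)
phase 2: p=0.4455, T=0.339, ωT=1.013305, cosh=1.558854, sinh=1.195836; start (x,ẋ)=(-0.227664, -1.088389) → end (x,ẋ)=(-1.039291, -4.102846)

1 0.6630 -0.2277 -1.0884
2 1.0020 -1.0393 -4.1028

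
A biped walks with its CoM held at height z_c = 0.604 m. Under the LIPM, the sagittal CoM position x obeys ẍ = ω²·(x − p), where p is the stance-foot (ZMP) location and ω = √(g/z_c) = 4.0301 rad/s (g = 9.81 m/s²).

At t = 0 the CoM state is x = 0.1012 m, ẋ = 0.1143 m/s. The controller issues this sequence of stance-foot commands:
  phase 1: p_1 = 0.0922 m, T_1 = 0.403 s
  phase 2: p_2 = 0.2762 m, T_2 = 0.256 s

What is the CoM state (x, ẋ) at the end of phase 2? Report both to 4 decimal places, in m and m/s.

x = 0.2505, ẋ = 0.1664

phase 1: p=0.0922, T=0.403, ωT=1.624130, cosh=2.635544, sinh=2.438461; start (x,ẋ)=(0.101200, 0.114300) → end (x,ẋ)=(0.185078, 0.389688)
phase 2: p=0.2762, T=0.256, ωT=1.031706, cosh=1.581123, sinh=1.224724; start (x,ẋ)=(0.185078, 0.389688) → end (x,ẋ)=(0.250550, 0.166390)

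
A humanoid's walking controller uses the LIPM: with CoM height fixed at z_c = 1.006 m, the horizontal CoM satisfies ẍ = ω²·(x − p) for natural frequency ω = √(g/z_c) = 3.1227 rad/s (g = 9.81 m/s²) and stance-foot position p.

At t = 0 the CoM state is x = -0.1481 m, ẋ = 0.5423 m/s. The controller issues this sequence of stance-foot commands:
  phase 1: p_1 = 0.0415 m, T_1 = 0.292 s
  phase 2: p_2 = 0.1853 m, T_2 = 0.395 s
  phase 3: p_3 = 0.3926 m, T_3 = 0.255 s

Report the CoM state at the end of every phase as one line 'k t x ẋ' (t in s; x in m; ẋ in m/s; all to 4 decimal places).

phase 1: p=0.0415, T=0.292, ωT=0.911828, cosh=1.445329, sinh=1.043540; start (x,ẋ)=(-0.148100, 0.542300) → end (x,ẋ)=(-0.051309, 0.165959)
phase 2: p=0.1853, T=0.395, ωT=1.233467, cosh=1.862195, sinh=1.570914; start (x,ẋ)=(-0.051309, 0.165959) → end (x,ẋ)=(-0.171825, -0.851636)
phase 3: p=0.3926, T=0.255, ωT=0.796289, cosh=1.334148, sinh=0.883148; start (x,ẋ)=(-0.171825, -0.851636) → end (x,ẋ)=(-0.601282, -2.692783)

1 0.2920 -0.0513 0.1660
2 0.6870 -0.1718 -0.8516
3 0.9420 -0.6013 -2.6928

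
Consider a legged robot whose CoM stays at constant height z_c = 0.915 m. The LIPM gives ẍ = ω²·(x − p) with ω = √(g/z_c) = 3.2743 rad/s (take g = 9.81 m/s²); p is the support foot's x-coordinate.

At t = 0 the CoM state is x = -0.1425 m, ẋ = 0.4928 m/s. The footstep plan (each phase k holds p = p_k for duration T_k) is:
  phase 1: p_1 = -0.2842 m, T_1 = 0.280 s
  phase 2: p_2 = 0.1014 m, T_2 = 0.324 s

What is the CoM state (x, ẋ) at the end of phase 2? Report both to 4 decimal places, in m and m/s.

phase 1: p=-0.2842, T=0.280, ωT=0.916804, cosh=1.450539, sinh=1.050744; start (x,ẋ)=(-0.142500, 0.492800) → end (x,ẋ)=(0.079484, 1.202338)
phase 2: p=0.1014, T=0.324, ωT=1.060873, cosh=1.617523, sinh=1.271370; start (x,ẋ)=(0.079484, 1.202338) → end (x,ẋ)=(0.532803, 1.853577)

x = 0.5328, ẋ = 1.8536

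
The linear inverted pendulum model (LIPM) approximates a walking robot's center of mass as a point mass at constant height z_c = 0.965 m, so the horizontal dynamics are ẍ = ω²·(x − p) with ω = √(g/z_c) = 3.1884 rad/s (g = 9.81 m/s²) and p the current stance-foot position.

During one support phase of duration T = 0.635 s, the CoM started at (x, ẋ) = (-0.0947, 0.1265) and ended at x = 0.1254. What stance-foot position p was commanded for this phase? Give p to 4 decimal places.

p = -0.1201

ωT = 3.1884·0.635 = 2.024634; cosh(ωT) = 3.852690, sinh(ωT) = 3.720648
x(T) = p + (x₀−p)·cosh(ωT) + (ẋ₀/ω)·sinh(ωT) ⇒ p·(1 − cosh) = x(T) − x₀·cosh − (ẋ₀/ω)·sinh
numerator   = 0.1254 − (-0.0947)·3.852690 − (0.1265/3.1884)·3.720648 = 0.342633
denominator = 1 − 3.852690 = -2.852690
p = 0.342633 / -2.852690 = -0.1201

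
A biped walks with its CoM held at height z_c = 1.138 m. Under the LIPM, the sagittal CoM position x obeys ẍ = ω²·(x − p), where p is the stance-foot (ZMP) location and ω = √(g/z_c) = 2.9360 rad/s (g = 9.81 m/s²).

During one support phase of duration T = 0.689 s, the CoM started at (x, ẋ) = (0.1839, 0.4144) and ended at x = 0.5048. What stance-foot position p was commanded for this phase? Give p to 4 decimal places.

ωT = 2.9360·0.689 = 2.022904; cosh(ωT) = 3.846259, sinh(ωT) = 3.713989
x(T) = p + (x₀−p)·cosh(ωT) + (ẋ₀/ω)·sinh(ωT) ⇒ p·(1 − cosh) = x(T) − x₀·cosh − (ẋ₀/ω)·sinh
numerator   = 0.5048 − (0.1839)·3.846259 − (0.4144/2.9360)·3.713989 = -0.726736
denominator = 1 − 3.846259 = -2.846259
p = -0.726736 / -2.846259 = 0.2553

p = 0.2553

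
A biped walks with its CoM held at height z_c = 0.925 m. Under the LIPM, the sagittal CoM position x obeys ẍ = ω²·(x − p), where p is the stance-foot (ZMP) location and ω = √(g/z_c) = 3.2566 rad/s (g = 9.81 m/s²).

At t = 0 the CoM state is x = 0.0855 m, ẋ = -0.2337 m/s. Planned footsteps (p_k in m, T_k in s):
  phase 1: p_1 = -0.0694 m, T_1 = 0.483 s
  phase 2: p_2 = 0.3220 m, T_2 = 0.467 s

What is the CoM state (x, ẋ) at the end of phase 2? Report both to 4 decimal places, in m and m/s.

x = 0.3059, ẋ = 0.1925

phase 1: p=-0.0694, T=0.483, ωT=1.572938, cosh=2.514112, sinh=2.306678; start (x,ẋ)=(0.085500, -0.233700) → end (x,ẋ)=(0.154504, 0.576049)
phase 2: p=0.3220, T=0.467, ωT=1.520832, cosh=2.397281, sinh=2.178751; start (x,ẋ)=(0.154504, 0.576049) → end (x,ẋ)=(0.305858, 0.192516)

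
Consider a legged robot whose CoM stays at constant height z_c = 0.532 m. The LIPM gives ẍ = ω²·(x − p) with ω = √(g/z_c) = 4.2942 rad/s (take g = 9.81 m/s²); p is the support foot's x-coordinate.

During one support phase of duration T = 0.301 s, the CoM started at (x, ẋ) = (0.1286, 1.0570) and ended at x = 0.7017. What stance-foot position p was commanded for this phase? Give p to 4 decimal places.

ωT = 4.2942·0.301 = 1.292554; cosh(ωT) = 1.958323, sinh(ωT) = 1.683754
x(T) = p + (x₀−p)·cosh(ωT) + (ẋ₀/ω)·sinh(ωT) ⇒ p·(1 − cosh) = x(T) − x₀·cosh − (ẋ₀/ω)·sinh
numerator   = 0.7017 − (0.1286)·1.958323 − (1.0570/4.2942)·1.683754 = 0.035410
denominator = 1 − 1.958323 = -0.958323
p = 0.035410 / -0.958323 = -0.0370

p = -0.0370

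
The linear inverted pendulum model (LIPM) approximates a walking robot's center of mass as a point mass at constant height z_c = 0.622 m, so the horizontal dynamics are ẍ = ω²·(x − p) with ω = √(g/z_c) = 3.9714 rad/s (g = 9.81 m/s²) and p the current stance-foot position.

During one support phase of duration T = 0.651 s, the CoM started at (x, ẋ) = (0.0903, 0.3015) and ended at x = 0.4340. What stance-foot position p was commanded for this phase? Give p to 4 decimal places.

ωT = 3.9714·0.651 = 2.585381; cosh(ωT) = 6.671858, sinh(ωT) = 6.596491
x(T) = p + (x₀−p)·cosh(ωT) + (ẋ₀/ω)·sinh(ωT) ⇒ p·(1 − cosh) = x(T) − x₀·cosh − (ẋ₀/ω)·sinh
numerator   = 0.4340 − (0.0903)·6.671858 − (0.3015/3.9714)·6.596491 = -0.669260
denominator = 1 − 6.671858 = -5.671858
p = -0.669260 / -5.671858 = 0.1180

p = 0.1180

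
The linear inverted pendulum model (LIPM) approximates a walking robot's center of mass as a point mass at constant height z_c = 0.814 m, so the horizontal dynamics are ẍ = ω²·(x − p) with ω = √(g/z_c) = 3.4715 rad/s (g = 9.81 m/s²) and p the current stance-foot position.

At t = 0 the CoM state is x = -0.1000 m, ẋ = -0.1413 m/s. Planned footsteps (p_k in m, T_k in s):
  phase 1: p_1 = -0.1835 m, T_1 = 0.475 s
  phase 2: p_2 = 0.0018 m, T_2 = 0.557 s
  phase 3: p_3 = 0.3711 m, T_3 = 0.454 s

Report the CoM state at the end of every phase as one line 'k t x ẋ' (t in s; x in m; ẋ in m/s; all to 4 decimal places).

phase 1: p=-0.1835, T=0.475, ωT=1.648962, cosh=2.696915, sinh=2.504666; start (x,ẋ)=(-0.100000, -0.141300) → end (x,ẋ)=(-0.060255, 0.344954)
phase 2: p=0.0018, T=0.557, ωT=1.933625, cosh=3.529578, sinh=3.384955; start (x,ẋ)=(-0.060255, 0.344954) → end (x,ẋ)=(0.119127, 0.488345)
phase 3: p=0.3711, T=0.454, ωT=1.576061, cosh=2.521329, sinh=2.314541; start (x,ẋ)=(0.119127, 0.488345) → end (x,ẋ)=(0.061387, -0.793302)

1 0.4750 -0.0603 0.3450
2 1.0320 0.1191 0.4883
3 1.4860 0.0614 -0.7933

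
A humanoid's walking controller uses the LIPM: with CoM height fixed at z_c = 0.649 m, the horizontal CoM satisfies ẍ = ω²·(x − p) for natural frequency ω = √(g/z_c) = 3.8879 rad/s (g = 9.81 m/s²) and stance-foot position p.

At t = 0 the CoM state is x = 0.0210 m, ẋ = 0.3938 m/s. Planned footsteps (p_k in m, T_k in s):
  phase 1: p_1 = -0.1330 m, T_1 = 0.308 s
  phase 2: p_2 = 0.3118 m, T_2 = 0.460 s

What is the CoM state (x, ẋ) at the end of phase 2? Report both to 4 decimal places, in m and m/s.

phase 1: p=-0.1330, T=0.308, ωT=1.197473, cosh=1.806847, sinh=1.504891; start (x,ẋ)=(0.021000, 0.393800) → end (x,ẋ)=(0.297683, 1.612570)
phase 2: p=0.3118, T=0.460, ωT=1.788434, cosh=3.073651, sinh=2.906429; start (x,ẋ)=(0.297683, 1.612570) → end (x,ẋ)=(1.473897, 4.796954)

x = 1.4739, ẋ = 4.7970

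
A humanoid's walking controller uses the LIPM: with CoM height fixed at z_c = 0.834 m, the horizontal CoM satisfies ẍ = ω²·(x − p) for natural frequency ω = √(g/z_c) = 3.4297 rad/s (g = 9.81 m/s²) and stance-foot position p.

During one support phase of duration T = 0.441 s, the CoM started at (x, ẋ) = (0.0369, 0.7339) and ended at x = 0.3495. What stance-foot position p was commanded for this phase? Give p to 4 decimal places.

ωT = 3.4297·0.441 = 1.512498; cosh(ωT) = 2.379205, sinh(ωT) = 2.158846
x(T) = p + (x₀−p)·cosh(ωT) + (ẋ₀/ω)·sinh(ωT) ⇒ p·(1 − cosh) = x(T) − x₀·cosh − (ẋ₀/ω)·sinh
numerator   = 0.3495 − (0.0369)·2.379205 − (0.7339/3.4297)·2.158846 = -0.200251
denominator = 1 − 2.379205 = -1.379205
p = -0.200251 / -1.379205 = 0.1452

p = 0.1452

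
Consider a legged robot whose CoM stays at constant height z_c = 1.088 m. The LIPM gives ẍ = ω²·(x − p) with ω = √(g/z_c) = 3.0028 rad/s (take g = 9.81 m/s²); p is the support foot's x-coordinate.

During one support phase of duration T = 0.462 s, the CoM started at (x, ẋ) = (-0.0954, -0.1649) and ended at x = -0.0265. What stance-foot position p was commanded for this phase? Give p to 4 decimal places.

ωT = 3.0028·0.462 = 1.387294; cosh(ωT) = 2.126875, sinh(ωT) = 1.877124
x(T) = p + (x₀−p)·cosh(ωT) + (ẋ₀/ω)·sinh(ωT) ⇒ p·(1 − cosh) = x(T) − x₀·cosh − (ẋ₀/ω)·sinh
numerator   = -0.0265 − (-0.0954)·2.126875 − (-0.1649/3.0028)·1.877124 = 0.279487
denominator = 1 − 2.126875 = -1.126875
p = 0.279487 / -1.126875 = -0.2480

p = -0.2480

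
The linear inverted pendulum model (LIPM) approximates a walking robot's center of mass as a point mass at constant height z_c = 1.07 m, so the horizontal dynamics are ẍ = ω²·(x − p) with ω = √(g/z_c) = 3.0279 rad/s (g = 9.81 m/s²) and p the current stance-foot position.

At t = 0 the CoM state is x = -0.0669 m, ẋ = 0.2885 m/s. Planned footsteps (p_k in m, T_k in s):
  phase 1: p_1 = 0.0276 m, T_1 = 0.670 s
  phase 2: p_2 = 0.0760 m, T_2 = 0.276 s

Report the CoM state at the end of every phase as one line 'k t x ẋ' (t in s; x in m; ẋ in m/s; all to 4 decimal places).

1 0.6700 0.0181 0.0468
2 0.9460 0.0111 -0.1001

phase 1: p=0.0276, T=0.670, ωT=2.028693, cosh=3.867824, sinh=3.736317; start (x,ẋ)=(-0.066900, 0.288500) → end (x,ẋ)=(0.018089, 0.046770)
phase 2: p=0.0760, T=0.276, ωT=0.835700, cosh=1.370000, sinh=0.936429; start (x,ẋ)=(0.018089, 0.046770) → end (x,ẋ)=(0.011126, -0.100126)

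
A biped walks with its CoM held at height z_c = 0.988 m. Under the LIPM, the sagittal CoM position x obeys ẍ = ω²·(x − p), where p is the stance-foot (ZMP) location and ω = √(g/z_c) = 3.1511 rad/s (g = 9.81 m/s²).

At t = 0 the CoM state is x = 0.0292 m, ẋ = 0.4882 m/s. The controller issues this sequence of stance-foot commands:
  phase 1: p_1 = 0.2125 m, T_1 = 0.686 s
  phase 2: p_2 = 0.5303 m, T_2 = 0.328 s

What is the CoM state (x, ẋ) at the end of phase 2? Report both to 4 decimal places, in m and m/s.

phase 1: p=0.2125, T=0.686, ωT=2.161655, cosh=4.400316, sinh=4.285181; start (x,ẋ)=(0.029200, 0.488200) → end (x,ẋ)=(0.069825, -0.326872)
phase 2: p=0.5303, T=0.328, ωT=1.033561, cosh=1.583398, sinh=1.227660; start (x,ẋ)=(0.069825, -0.326872) → end (x,ẋ)=(-0.326163, -2.298905)

x = -0.3262, ẋ = -2.2989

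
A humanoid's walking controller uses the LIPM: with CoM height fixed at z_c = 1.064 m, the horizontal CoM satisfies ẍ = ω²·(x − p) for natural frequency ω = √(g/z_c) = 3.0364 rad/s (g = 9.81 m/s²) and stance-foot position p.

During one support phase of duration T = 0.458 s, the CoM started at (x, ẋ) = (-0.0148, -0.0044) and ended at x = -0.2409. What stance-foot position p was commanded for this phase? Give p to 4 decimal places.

p = 0.1823

ωT = 3.0364·0.458 = 1.390671; cosh(ωT) = 2.133227, sinh(ωT) = 1.884319
x(T) = p + (x₀−p)·cosh(ωT) + (ẋ₀/ω)·sinh(ωT) ⇒ p·(1 − cosh) = x(T) − x₀·cosh − (ẋ₀/ω)·sinh
numerator   = -0.2409 − (-0.0148)·2.133227 − (-0.0044/3.0364)·1.884319 = -0.206598
denominator = 1 − 2.133227 = -1.133227
p = -0.206598 / -1.133227 = 0.1823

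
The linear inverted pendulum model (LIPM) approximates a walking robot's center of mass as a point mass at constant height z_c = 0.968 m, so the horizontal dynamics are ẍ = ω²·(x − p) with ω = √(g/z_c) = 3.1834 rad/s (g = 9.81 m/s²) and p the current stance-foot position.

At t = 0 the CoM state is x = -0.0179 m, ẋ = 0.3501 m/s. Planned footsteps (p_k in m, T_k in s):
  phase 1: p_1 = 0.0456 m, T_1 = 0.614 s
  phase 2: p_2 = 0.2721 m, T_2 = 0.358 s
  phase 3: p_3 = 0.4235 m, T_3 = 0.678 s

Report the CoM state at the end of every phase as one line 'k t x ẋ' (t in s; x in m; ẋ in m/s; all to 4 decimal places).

1 0.6140 0.1974 0.5615
2 0.9720 0.3908 0.6337
3 1.6500 1.1304 2.3357

phase 1: p=0.0456, T=0.614, ωT=1.954608, cosh=3.601384, sinh=3.459764; start (x,ẋ)=(-0.017900, 0.350100) → end (x,ẋ)=(0.197406, 0.561467)
phase 2: p=0.2721, T=0.358, ωT=1.139657, cosh=1.722813, sinh=1.402884; start (x,ẋ)=(0.197406, 0.561467) → end (x,ẋ)=(0.390847, 0.633723)
phase 3: p=0.4235, T=0.678, ωT=2.158345, cosh=4.386158, sinh=4.270642; start (x,ẋ)=(0.390847, 0.633723) → end (x,ẋ)=(1.130442, 2.335691)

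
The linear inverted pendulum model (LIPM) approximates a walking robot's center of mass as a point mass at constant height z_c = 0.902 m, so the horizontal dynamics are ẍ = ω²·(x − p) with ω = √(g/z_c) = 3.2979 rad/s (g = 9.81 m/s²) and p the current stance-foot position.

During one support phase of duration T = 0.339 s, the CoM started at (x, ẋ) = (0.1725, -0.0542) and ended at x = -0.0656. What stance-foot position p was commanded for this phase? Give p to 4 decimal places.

ωT = 3.2979·0.339 = 1.117988; cosh(ωT) = 1.692816, sinh(ωT) = 1.365879
x(T) = p + (x₀−p)·cosh(ωT) + (ẋ₀/ω)·sinh(ωT) ⇒ p·(1 − cosh) = x(T) − x₀·cosh − (ẋ₀/ω)·sinh
numerator   = -0.0656 − (0.1725)·1.692816 − (-0.0542/3.2979)·1.365879 = -0.335163
denominator = 1 − 1.692816 = -0.692816
p = -0.335163 / -0.692816 = 0.4838

p = 0.4838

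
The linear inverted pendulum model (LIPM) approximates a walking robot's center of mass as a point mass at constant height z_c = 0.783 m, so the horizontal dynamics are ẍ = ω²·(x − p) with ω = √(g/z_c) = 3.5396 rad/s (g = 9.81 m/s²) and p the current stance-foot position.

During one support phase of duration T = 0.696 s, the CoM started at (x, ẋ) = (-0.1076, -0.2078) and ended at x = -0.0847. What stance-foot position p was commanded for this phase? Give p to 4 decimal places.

p = -0.1819

ωT = 3.5396·0.696 = 2.463562; cosh(ωT) = 5.915852, sinh(ωT) = 5.830721
x(T) = p + (x₀−p)·cosh(ωT) + (ẋ₀/ω)·sinh(ωT) ⇒ p·(1 − cosh) = x(T) − x₀·cosh − (ẋ₀/ω)·sinh
numerator   = -0.0847 − (-0.1076)·5.915852 − (-0.2078/3.5396)·5.830721 = 0.894151
denominator = 1 − 5.915852 = -4.915852
p = 0.894151 / -4.915852 = -0.1819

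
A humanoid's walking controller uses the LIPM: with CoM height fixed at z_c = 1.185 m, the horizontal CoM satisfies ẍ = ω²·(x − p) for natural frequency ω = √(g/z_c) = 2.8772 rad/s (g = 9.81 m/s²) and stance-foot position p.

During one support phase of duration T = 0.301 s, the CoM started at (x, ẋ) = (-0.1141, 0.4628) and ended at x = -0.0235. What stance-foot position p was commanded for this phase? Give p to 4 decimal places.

p = 0.0533

ωT = 2.8772·0.301 = 0.866037; cosh(ωT) = 1.399043, sinh(ωT) = 0.978428
x(T) = p + (x₀−p)·cosh(ωT) + (ẋ₀/ω)·sinh(ωT) ⇒ p·(1 − cosh) = x(T) − x₀·cosh − (ẋ₀/ω)·sinh
numerator   = -0.0235 − (-0.1141)·1.399043 − (0.4628/2.8772)·0.978428 = -0.021250
denominator = 1 − 1.399043 = -0.399043
p = -0.021250 / -0.399043 = 0.0533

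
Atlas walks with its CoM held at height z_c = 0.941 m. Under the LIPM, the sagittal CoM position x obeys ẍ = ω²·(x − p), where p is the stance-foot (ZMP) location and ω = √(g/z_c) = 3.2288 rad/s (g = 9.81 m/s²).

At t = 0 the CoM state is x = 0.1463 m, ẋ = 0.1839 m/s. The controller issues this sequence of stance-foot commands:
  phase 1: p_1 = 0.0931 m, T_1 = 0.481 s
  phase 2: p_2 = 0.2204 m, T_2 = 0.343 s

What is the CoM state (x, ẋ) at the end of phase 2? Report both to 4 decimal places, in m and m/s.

phase 1: p=0.0931, T=0.481, ωT=1.553053, cosh=2.468738, sinh=2.257137; start (x,ẋ)=(0.146300, 0.183900) → end (x,ẋ)=(0.352995, 0.841714)
phase 2: p=0.2204, T=0.343, ωT=1.107478, cosh=1.678554, sinh=1.348163; start (x,ẋ)=(0.352995, 0.841714) → end (x,ẋ)=(0.794419, 1.990041)

x = 0.7944, ẋ = 1.9900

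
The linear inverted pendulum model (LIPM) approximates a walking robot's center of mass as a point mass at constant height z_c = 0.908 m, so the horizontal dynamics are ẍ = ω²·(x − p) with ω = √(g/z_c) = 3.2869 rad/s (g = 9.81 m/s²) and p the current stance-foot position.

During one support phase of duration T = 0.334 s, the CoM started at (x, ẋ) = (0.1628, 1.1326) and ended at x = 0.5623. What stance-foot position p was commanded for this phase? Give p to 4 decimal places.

ωT = 3.2869·0.334 = 1.097825; cosh(ωT) = 1.665617, sinh(ωT) = 1.332021
x(T) = p + (x₀−p)·cosh(ωT) + (ẋ₀/ω)·sinh(ωT) ⇒ p·(1 − cosh) = x(T) − x₀·cosh − (ẋ₀/ω)·sinh
numerator   = 0.5623 − (0.1628)·1.665617 − (1.1326/3.2869)·1.332021 = -0.167850
denominator = 1 − 1.665617 = -0.665617
p = -0.167850 / -0.665617 = 0.2522

p = 0.2522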